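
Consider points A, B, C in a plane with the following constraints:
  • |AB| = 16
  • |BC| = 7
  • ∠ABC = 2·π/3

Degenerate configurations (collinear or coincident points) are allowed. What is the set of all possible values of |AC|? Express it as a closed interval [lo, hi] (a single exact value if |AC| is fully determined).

|AC| = √(417)  (≈ 20.4206)

|AB| ∈ {16}
|BC| ∈ {7}
|AC| ∈ {√(417)}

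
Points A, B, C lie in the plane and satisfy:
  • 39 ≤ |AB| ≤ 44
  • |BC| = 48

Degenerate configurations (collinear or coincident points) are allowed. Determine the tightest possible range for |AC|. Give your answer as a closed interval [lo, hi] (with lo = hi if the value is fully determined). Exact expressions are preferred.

|AB| ∈ [39, 44]
|BC| ∈ {48}
|AC| ∈ [4, 92]

|AC| ∈ [4, 92]  (≈ [4.0000, 92.0000])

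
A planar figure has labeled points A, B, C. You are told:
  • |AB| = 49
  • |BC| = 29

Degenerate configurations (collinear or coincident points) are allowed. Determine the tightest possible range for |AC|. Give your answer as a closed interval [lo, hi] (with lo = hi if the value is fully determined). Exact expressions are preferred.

|AB| ∈ {49}
|BC| ∈ {29}
|AC| ∈ [20, 78]

|AC| ∈ [20, 78]  (≈ [20.0000, 78.0000])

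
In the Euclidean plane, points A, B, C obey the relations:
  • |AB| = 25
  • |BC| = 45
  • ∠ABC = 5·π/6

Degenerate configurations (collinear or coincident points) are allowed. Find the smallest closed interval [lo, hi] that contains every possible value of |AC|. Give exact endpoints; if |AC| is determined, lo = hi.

|AC| = 5·√(45·√(3) + 106)  (≈ 67.8127)

|AB| ∈ {25}
|BC| ∈ {45}
|AC| ∈ {5·√(45·√(3) + 106)}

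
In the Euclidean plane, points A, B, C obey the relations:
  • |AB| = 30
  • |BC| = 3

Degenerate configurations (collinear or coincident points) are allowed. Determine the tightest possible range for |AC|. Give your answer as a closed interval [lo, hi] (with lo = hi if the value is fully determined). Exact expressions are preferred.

|AB| ∈ {30}
|BC| ∈ {3}
|AC| ∈ [27, 33]

|AC| ∈ [27, 33]  (≈ [27.0000, 33.0000])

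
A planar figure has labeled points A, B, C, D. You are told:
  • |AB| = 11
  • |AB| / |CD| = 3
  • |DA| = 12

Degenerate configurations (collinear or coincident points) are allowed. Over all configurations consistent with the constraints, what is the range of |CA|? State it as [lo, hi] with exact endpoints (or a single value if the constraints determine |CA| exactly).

|AB| ∈ {11}
|AD| ∈ {12}
|CD| ∈ {11/3}
|BD| ∈ [1, 23]
|AC| ∈ [25/3, 47/3]
|BC| ∈ [0, 80/3]

|CA| ∈ [25/3, 47/3]  (≈ [8.3333, 15.6667])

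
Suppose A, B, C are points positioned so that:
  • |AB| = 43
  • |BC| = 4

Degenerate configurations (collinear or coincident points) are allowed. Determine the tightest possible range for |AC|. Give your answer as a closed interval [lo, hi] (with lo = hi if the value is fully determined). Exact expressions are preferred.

|AB| ∈ {43}
|BC| ∈ {4}
|AC| ∈ [39, 47]

|AC| ∈ [39, 47]  (≈ [39.0000, 47.0000])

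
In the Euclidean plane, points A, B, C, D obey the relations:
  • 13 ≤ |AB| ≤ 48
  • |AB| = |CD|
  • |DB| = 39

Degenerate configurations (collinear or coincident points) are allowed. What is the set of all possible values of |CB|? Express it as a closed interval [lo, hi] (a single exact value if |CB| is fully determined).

|CB| ∈ [0, 87]  (≈ [0.0000, 87.0000])

|AB| ∈ [13, 48]
|BD| ∈ {39}
|CD| ∈ [13, 48]
|AD| ∈ [0, 87]
|BC| ∈ [0, 87]
|AC| ∈ [0, 135]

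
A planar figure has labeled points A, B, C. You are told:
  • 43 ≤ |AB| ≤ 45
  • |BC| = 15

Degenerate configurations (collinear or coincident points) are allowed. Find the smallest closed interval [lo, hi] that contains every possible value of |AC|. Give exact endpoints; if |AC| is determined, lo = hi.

|AB| ∈ [43, 45]
|BC| ∈ {15}
|AC| ∈ [28, 60]

|AC| ∈ [28, 60]  (≈ [28.0000, 60.0000])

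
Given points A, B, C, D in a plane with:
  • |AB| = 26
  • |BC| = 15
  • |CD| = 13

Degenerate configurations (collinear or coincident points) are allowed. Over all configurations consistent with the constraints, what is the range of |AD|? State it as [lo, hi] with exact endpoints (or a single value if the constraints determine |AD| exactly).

|AB| ∈ {26}
|BC| ∈ {15}
|CD| ∈ {13}
|AC| ∈ [11, 41]
|BD| ∈ [2, 28]
|AD| ∈ [0, 54]

|AD| ∈ [0, 54]  (≈ [0.0000, 54.0000])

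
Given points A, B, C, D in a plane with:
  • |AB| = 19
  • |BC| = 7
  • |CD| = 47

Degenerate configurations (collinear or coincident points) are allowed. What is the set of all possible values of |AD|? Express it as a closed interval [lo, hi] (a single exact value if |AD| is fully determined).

|AD| ∈ [21, 73]  (≈ [21.0000, 73.0000])

|AB| ∈ {19}
|BC| ∈ {7}
|CD| ∈ {47}
|AC| ∈ [12, 26]
|BD| ∈ [40, 54]
|AD| ∈ [21, 73]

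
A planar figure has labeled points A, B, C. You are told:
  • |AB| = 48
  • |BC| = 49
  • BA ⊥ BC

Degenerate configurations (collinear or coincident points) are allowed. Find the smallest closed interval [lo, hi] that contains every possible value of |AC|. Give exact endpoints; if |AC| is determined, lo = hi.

|AC| = √(4705)  (≈ 68.5930)

|AB| ∈ {48}
|BC| ∈ {49}
|AC| ∈ {√(4705)}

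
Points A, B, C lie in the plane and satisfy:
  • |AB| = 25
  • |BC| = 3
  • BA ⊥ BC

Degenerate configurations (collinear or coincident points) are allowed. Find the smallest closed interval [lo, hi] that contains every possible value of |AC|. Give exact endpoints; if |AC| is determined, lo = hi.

|AB| ∈ {25}
|BC| ∈ {3}
|AC| ∈ {√(634)}

|AC| = √(634)  (≈ 25.1794)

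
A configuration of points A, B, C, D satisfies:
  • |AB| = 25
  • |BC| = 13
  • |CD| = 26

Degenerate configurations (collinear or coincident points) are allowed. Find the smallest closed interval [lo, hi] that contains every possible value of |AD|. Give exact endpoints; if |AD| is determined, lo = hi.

|AB| ∈ {25}
|BC| ∈ {13}
|CD| ∈ {26}
|AC| ∈ [12, 38]
|BD| ∈ [13, 39]
|AD| ∈ [0, 64]

|AD| ∈ [0, 64]  (≈ [0.0000, 64.0000])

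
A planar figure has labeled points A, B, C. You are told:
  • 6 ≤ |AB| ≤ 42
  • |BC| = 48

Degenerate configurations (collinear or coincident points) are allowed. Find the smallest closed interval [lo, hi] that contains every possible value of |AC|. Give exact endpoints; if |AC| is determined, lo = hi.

|AC| ∈ [6, 90]  (≈ [6.0000, 90.0000])

|AB| ∈ [6, 42]
|BC| ∈ {48}
|AC| ∈ [6, 90]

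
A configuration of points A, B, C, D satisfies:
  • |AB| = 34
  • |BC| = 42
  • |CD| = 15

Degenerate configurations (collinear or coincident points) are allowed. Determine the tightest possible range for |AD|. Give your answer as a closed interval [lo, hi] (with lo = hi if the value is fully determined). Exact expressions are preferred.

|AD| ∈ [0, 91]  (≈ [0.0000, 91.0000])

|AB| ∈ {34}
|BC| ∈ {42}
|CD| ∈ {15}
|AC| ∈ [8, 76]
|BD| ∈ [27, 57]
|AD| ∈ [0, 91]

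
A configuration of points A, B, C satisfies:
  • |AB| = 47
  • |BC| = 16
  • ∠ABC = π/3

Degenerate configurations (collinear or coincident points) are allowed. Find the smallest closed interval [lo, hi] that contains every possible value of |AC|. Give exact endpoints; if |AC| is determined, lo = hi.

|AC| = √(1713)  (≈ 41.3884)

|AB| ∈ {47}
|BC| ∈ {16}
|AC| ∈ {√(1713)}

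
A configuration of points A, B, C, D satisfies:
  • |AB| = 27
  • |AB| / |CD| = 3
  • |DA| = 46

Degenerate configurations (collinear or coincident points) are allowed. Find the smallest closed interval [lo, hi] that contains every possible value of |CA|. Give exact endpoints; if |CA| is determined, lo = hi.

|CA| ∈ [37, 55]  (≈ [37.0000, 55.0000])

|AB| ∈ {27}
|AD| ∈ {46}
|CD| ∈ {9}
|BD| ∈ [19, 73]
|AC| ∈ [37, 55]
|BC| ∈ [10, 82]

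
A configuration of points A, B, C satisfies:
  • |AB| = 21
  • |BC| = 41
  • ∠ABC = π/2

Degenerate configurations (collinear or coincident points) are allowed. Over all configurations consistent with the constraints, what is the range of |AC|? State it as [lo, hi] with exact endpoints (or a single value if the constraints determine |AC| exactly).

|AC| = √(2122)  (≈ 46.0652)

|AB| ∈ {21}
|BC| ∈ {41}
|AC| ∈ {√(2122)}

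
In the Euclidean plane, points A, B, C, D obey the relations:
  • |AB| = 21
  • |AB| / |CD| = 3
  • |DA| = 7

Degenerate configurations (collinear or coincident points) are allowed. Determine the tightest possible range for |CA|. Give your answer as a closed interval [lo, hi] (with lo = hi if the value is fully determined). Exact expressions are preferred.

|CA| ∈ [0, 14]  (≈ [0.0000, 14.0000])

|AB| ∈ {21}
|AD| ∈ {7}
|CD| ∈ {7}
|BD| ∈ [14, 28]
|AC| ∈ [0, 14]
|BC| ∈ [7, 35]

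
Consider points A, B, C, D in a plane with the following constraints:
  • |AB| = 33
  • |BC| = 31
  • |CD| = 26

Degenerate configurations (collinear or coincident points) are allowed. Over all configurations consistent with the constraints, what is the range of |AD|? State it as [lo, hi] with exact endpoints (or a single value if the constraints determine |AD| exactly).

|AD| ∈ [0, 90]  (≈ [0.0000, 90.0000])

|AB| ∈ {33}
|BC| ∈ {31}
|CD| ∈ {26}
|AC| ∈ [2, 64]
|BD| ∈ [5, 57]
|AD| ∈ [0, 90]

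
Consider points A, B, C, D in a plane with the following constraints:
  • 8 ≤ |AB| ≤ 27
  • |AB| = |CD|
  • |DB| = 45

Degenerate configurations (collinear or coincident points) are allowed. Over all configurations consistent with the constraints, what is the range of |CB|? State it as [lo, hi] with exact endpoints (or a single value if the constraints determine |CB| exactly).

|AB| ∈ [8, 27]
|BD| ∈ {45}
|CD| ∈ [8, 27]
|AD| ∈ [18, 72]
|BC| ∈ [18, 72]
|AC| ∈ [0, 99]

|CB| ∈ [18, 72]  (≈ [18.0000, 72.0000])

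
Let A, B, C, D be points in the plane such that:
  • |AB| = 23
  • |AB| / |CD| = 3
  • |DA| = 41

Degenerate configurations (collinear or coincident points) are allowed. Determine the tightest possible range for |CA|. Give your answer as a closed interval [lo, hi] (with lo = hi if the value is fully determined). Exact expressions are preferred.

|AB| ∈ {23}
|AD| ∈ {41}
|CD| ∈ {23/3}
|BD| ∈ [18, 64]
|AC| ∈ [100/3, 146/3]
|BC| ∈ [31/3, 215/3]

|CA| ∈ [100/3, 146/3]  (≈ [33.3333, 48.6667])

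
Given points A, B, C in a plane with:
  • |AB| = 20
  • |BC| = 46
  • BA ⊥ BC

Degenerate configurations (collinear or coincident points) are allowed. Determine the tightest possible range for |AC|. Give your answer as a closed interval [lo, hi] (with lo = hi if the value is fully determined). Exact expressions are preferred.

|AC| = 2·√(629)  (≈ 50.1597)

|AB| ∈ {20}
|BC| ∈ {46}
|AC| ∈ {2·√(629)}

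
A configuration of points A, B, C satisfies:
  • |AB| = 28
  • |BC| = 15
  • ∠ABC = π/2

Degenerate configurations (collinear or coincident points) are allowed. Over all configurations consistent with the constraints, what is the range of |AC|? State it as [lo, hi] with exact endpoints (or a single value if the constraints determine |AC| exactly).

|AB| ∈ {28}
|BC| ∈ {15}
|AC| ∈ {√(1009)}

|AC| = √(1009)  (≈ 31.7648)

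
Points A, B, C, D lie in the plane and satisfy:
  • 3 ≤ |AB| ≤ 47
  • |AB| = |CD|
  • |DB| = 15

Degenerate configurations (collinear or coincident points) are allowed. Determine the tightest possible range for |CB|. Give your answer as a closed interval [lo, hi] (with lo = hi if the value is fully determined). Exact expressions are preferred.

|AB| ∈ [3, 47]
|BD| ∈ {15}
|CD| ∈ [3, 47]
|AD| ∈ [0, 62]
|BC| ∈ [0, 62]
|AC| ∈ [0, 109]

|CB| ∈ [0, 62]  (≈ [0.0000, 62.0000])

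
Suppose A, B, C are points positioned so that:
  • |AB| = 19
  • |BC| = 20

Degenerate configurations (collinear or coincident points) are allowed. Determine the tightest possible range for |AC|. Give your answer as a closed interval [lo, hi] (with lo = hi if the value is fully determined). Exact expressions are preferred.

|AB| ∈ {19}
|BC| ∈ {20}
|AC| ∈ [1, 39]

|AC| ∈ [1, 39]  (≈ [1.0000, 39.0000])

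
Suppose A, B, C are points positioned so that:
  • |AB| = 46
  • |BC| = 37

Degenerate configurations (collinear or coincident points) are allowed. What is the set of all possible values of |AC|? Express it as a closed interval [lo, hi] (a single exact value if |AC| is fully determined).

|AC| ∈ [9, 83]  (≈ [9.0000, 83.0000])

|AB| ∈ {46}
|BC| ∈ {37}
|AC| ∈ [9, 83]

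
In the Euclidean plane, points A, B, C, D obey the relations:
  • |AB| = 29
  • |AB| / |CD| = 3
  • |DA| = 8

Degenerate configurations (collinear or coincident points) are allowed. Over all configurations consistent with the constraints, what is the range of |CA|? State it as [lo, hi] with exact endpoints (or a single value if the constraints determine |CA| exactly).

|AB| ∈ {29}
|AD| ∈ {8}
|CD| ∈ {29/3}
|BD| ∈ [21, 37]
|AC| ∈ [5/3, 53/3]
|BC| ∈ [34/3, 140/3]

|CA| ∈ [5/3, 53/3]  (≈ [1.6667, 17.6667])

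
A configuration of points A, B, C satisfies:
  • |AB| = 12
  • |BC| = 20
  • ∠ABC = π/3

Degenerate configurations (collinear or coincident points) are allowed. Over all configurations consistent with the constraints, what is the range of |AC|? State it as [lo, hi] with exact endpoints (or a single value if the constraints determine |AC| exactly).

|AB| ∈ {12}
|BC| ∈ {20}
|AC| ∈ {4·√(19)}

|AC| = 4·√(19)  (≈ 17.4356)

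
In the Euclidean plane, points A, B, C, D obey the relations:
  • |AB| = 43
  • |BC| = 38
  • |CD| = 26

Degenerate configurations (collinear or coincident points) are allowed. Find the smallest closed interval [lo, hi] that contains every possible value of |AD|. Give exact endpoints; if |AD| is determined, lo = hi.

|AB| ∈ {43}
|BC| ∈ {38}
|CD| ∈ {26}
|AC| ∈ [5, 81]
|BD| ∈ [12, 64]
|AD| ∈ [0, 107]

|AD| ∈ [0, 107]  (≈ [0.0000, 107.0000])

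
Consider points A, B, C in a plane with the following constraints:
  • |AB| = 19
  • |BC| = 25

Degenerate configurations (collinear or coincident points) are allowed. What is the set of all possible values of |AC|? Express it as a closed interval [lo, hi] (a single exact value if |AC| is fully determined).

|AC| ∈ [6, 44]  (≈ [6.0000, 44.0000])

|AB| ∈ {19}
|BC| ∈ {25}
|AC| ∈ [6, 44]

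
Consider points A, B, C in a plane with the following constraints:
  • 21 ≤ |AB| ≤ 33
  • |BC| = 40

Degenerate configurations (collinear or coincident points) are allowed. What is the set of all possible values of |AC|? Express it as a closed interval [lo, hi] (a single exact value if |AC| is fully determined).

|AC| ∈ [7, 73]  (≈ [7.0000, 73.0000])

|AB| ∈ [21, 33]
|BC| ∈ {40}
|AC| ∈ [7, 73]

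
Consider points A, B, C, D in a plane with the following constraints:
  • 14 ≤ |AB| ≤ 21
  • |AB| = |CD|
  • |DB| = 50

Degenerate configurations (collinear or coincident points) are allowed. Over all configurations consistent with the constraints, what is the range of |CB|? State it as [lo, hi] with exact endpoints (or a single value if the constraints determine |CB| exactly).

|AB| ∈ [14, 21]
|BD| ∈ {50}
|CD| ∈ [14, 21]
|AD| ∈ [29, 71]
|BC| ∈ [29, 71]
|AC| ∈ [8, 92]

|CB| ∈ [29, 71]  (≈ [29.0000, 71.0000])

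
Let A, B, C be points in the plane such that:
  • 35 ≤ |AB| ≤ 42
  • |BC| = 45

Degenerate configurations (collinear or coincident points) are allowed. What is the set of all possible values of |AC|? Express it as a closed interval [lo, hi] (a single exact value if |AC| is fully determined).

|AB| ∈ [35, 42]
|BC| ∈ {45}
|AC| ∈ [3, 87]

|AC| ∈ [3, 87]  (≈ [3.0000, 87.0000])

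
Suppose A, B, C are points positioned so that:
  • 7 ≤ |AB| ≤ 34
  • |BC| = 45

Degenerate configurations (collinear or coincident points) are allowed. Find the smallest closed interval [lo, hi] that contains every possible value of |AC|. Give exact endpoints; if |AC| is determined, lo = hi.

|AB| ∈ [7, 34]
|BC| ∈ {45}
|AC| ∈ [11, 79]

|AC| ∈ [11, 79]  (≈ [11.0000, 79.0000])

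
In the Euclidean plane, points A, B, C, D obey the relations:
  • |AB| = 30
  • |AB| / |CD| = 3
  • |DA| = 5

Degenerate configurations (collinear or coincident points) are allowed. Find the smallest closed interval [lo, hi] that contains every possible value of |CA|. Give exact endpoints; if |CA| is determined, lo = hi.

|AB| ∈ {30}
|AD| ∈ {5}
|CD| ∈ {10}
|BD| ∈ [25, 35]
|AC| ∈ [5, 15]
|BC| ∈ [15, 45]

|CA| ∈ [5, 15]  (≈ [5.0000, 15.0000])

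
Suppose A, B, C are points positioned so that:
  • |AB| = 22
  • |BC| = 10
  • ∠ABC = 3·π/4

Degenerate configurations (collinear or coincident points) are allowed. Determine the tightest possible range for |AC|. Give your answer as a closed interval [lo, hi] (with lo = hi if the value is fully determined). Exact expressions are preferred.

|AB| ∈ {22}
|BC| ∈ {10}
|AC| ∈ {2·√(55·√(2) + 146)}

|AC| = 2·√(55·√(2) + 146)  (≈ 29.9187)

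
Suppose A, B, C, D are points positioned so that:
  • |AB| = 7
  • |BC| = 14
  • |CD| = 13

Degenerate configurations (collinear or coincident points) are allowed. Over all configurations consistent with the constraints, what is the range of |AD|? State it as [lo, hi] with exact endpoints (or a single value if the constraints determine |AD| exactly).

|AB| ∈ {7}
|BC| ∈ {14}
|CD| ∈ {13}
|AC| ∈ [7, 21]
|BD| ∈ [1, 27]
|AD| ∈ [0, 34]

|AD| ∈ [0, 34]  (≈ [0.0000, 34.0000])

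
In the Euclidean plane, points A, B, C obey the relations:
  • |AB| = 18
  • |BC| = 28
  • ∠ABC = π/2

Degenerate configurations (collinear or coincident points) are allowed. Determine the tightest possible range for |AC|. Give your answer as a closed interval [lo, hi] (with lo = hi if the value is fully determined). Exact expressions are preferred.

|AC| = 2·√(277)  (≈ 33.2866)

|AB| ∈ {18}
|BC| ∈ {28}
|AC| ∈ {2·√(277)}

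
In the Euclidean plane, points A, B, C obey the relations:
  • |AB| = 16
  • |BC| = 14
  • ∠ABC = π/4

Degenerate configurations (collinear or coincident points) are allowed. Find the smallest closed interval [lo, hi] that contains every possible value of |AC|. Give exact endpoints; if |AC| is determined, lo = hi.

|AB| ∈ {16}
|BC| ∈ {14}
|AC| ∈ {2·√(113 - 56·√(2))}

|AC| = 2·√(113 - 56·√(2))  (≈ 11.6282)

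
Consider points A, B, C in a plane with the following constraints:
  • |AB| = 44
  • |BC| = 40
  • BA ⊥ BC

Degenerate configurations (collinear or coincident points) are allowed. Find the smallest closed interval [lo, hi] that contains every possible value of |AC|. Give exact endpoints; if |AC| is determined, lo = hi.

|AC| = 4·√(221)  (≈ 59.4643)

|AB| ∈ {44}
|BC| ∈ {40}
|AC| ∈ {4·√(221)}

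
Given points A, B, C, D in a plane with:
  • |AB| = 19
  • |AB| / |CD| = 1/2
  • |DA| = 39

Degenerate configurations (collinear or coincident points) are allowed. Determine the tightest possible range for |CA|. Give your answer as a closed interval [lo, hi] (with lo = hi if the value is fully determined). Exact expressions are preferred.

|CA| ∈ [1, 77]  (≈ [1.0000, 77.0000])

|AB| ∈ {19}
|AD| ∈ {39}
|CD| ∈ {38}
|BD| ∈ [20, 58]
|AC| ∈ [1, 77]
|BC| ∈ [0, 96]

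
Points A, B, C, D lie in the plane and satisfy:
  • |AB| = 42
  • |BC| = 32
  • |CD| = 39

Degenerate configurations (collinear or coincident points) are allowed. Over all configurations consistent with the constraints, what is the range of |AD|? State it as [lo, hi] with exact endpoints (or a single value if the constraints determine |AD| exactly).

|AB| ∈ {42}
|BC| ∈ {32}
|CD| ∈ {39}
|AC| ∈ [10, 74]
|BD| ∈ [7, 71]
|AD| ∈ [0, 113]

|AD| ∈ [0, 113]  (≈ [0.0000, 113.0000])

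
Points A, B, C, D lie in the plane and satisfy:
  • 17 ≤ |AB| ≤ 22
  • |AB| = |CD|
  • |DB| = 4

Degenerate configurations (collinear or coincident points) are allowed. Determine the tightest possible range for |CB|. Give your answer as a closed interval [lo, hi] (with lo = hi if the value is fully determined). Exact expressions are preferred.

|AB| ∈ [17, 22]
|BD| ∈ {4}
|CD| ∈ [17, 22]
|AD| ∈ [13, 26]
|BC| ∈ [13, 26]
|AC| ∈ [0, 48]

|CB| ∈ [13, 26]  (≈ [13.0000, 26.0000])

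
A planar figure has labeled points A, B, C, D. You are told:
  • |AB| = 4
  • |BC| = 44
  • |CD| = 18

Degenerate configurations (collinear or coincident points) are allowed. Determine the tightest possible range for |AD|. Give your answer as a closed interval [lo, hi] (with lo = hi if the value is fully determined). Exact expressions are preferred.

|AD| ∈ [22, 66]  (≈ [22.0000, 66.0000])

|AB| ∈ {4}
|BC| ∈ {44}
|CD| ∈ {18}
|AC| ∈ [40, 48]
|BD| ∈ [26, 62]
|AD| ∈ [22, 66]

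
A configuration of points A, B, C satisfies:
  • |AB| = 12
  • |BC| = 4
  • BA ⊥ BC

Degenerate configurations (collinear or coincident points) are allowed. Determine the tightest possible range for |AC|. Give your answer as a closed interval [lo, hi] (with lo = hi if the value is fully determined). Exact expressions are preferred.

|AC| = 4·√(10)  (≈ 12.6491)

|AB| ∈ {12}
|BC| ∈ {4}
|AC| ∈ {4·√(10)}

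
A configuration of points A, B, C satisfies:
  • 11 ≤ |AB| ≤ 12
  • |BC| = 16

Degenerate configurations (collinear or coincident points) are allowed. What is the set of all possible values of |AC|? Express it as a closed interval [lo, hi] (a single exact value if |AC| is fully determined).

|AB| ∈ [11, 12]
|BC| ∈ {16}
|AC| ∈ [4, 28]

|AC| ∈ [4, 28]  (≈ [4.0000, 28.0000])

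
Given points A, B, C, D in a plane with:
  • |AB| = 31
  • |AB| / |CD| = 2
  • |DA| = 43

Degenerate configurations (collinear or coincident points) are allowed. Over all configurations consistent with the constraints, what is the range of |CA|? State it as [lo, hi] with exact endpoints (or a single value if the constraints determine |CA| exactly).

|AB| ∈ {31}
|AD| ∈ {43}
|CD| ∈ {31/2}
|BD| ∈ [12, 74]
|AC| ∈ [55/2, 117/2]
|BC| ∈ [0, 179/2]

|CA| ∈ [55/2, 117/2]  (≈ [27.5000, 58.5000])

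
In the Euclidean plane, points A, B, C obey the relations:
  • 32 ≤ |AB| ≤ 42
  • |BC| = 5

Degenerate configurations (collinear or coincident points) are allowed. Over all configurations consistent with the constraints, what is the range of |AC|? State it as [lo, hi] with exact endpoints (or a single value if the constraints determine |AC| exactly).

|AC| ∈ [27, 47]  (≈ [27.0000, 47.0000])

|AB| ∈ [32, 42]
|BC| ∈ {5}
|AC| ∈ [27, 47]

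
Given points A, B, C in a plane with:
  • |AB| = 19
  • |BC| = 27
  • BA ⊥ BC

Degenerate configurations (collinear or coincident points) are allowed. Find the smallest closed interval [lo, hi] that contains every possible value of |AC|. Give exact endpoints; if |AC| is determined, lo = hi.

|AB| ∈ {19}
|BC| ∈ {27}
|AC| ∈ {√(1090)}

|AC| = √(1090)  (≈ 33.0151)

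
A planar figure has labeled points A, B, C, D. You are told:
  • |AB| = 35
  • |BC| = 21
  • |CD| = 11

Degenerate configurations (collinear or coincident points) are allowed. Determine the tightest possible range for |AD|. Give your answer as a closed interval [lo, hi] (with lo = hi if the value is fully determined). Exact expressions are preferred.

|AD| ∈ [3, 67]  (≈ [3.0000, 67.0000])

|AB| ∈ {35}
|BC| ∈ {21}
|CD| ∈ {11}
|AC| ∈ [14, 56]
|BD| ∈ [10, 32]
|AD| ∈ [3, 67]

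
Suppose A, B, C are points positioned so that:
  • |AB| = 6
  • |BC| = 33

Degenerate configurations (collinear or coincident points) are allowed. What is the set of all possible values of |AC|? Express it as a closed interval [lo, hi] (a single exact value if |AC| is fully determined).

|AC| ∈ [27, 39]  (≈ [27.0000, 39.0000])

|AB| ∈ {6}
|BC| ∈ {33}
|AC| ∈ [27, 39]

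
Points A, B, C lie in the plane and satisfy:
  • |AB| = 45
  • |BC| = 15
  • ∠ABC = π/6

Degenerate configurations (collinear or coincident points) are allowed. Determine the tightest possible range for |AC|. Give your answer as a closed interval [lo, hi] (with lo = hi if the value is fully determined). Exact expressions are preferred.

|AC| = 15·√(10 - 3·√(3))  (≈ 32.8765)

|AB| ∈ {45}
|BC| ∈ {15}
|AC| ∈ {15·√(10 - 3·√(3))}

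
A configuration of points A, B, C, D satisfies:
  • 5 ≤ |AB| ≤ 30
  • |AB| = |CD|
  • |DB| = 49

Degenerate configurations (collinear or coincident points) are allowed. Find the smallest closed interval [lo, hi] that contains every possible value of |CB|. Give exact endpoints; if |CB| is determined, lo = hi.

|AB| ∈ [5, 30]
|BD| ∈ {49}
|CD| ∈ [5, 30]
|AD| ∈ [19, 79]
|BC| ∈ [19, 79]
|AC| ∈ [0, 109]

|CB| ∈ [19, 79]  (≈ [19.0000, 79.0000])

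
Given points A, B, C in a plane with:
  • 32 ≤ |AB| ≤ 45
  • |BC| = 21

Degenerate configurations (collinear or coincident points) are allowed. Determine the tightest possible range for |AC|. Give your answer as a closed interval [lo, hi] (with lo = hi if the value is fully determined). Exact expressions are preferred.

|AB| ∈ [32, 45]
|BC| ∈ {21}
|AC| ∈ [11, 66]

|AC| ∈ [11, 66]  (≈ [11.0000, 66.0000])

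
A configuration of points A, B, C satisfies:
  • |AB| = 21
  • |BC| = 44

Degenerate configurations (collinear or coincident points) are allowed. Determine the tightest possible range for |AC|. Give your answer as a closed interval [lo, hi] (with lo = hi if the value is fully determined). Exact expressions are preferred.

|AB| ∈ {21}
|BC| ∈ {44}
|AC| ∈ [23, 65]

|AC| ∈ [23, 65]  (≈ [23.0000, 65.0000])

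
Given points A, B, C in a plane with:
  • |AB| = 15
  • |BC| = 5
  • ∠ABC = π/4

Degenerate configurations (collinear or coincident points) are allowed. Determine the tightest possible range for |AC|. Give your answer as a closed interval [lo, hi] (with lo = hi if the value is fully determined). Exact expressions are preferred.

|AB| ∈ {15}
|BC| ∈ {5}
|AC| ∈ {5·√(10 - 3·√(2))}

|AC| = 5·√(10 - 3·√(2))  (≈ 11.9972)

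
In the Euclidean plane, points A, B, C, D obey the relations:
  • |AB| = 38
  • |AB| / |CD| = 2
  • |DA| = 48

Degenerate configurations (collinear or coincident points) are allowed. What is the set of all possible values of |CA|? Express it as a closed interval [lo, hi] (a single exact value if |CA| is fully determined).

|AB| ∈ {38}
|AD| ∈ {48}
|CD| ∈ {19}
|BD| ∈ [10, 86]
|AC| ∈ [29, 67]
|BC| ∈ [0, 105]

|CA| ∈ [29, 67]  (≈ [29.0000, 67.0000])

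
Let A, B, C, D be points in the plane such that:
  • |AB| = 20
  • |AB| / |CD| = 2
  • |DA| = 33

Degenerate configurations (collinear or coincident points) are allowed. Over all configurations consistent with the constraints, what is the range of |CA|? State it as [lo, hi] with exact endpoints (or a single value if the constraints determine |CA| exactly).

|CA| ∈ [23, 43]  (≈ [23.0000, 43.0000])

|AB| ∈ {20}
|AD| ∈ {33}
|CD| ∈ {10}
|BD| ∈ [13, 53]
|AC| ∈ [23, 43]
|BC| ∈ [3, 63]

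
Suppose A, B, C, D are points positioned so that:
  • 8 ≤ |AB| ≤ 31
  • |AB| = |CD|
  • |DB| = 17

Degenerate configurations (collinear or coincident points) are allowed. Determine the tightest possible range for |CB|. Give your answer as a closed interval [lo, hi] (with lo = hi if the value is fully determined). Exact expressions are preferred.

|AB| ∈ [8, 31]
|BD| ∈ {17}
|CD| ∈ [8, 31]
|AD| ∈ [0, 48]
|BC| ∈ [0, 48]
|AC| ∈ [0, 79]

|CB| ∈ [0, 48]  (≈ [0.0000, 48.0000])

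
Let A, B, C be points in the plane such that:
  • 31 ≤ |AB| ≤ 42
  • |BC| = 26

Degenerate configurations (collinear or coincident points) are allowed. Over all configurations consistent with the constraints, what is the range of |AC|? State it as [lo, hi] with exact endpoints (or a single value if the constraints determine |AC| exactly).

|AC| ∈ [5, 68]  (≈ [5.0000, 68.0000])

|AB| ∈ [31, 42]
|BC| ∈ {26}
|AC| ∈ [5, 68]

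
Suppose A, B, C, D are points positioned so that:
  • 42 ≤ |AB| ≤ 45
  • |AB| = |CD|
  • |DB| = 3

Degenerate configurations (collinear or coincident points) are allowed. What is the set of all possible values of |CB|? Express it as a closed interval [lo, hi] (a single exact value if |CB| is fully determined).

|CB| ∈ [39, 48]  (≈ [39.0000, 48.0000])

|AB| ∈ [42, 45]
|BD| ∈ {3}
|CD| ∈ [42, 45]
|AD| ∈ [39, 48]
|BC| ∈ [39, 48]
|AC| ∈ [0, 93]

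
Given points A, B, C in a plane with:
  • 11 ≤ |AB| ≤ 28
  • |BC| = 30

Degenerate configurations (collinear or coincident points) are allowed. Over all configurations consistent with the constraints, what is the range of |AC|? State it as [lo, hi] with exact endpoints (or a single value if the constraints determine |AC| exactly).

|AB| ∈ [11, 28]
|BC| ∈ {30}
|AC| ∈ [2, 58]

|AC| ∈ [2, 58]  (≈ [2.0000, 58.0000])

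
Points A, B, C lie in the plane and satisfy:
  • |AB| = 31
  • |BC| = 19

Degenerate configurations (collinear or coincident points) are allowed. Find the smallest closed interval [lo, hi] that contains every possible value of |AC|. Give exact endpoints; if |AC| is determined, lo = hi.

|AC| ∈ [12, 50]  (≈ [12.0000, 50.0000])

|AB| ∈ {31}
|BC| ∈ {19}
|AC| ∈ [12, 50]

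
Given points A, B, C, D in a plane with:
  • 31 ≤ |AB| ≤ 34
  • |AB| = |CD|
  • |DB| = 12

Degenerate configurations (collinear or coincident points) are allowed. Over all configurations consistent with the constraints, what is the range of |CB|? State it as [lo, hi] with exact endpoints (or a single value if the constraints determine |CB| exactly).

|CB| ∈ [19, 46]  (≈ [19.0000, 46.0000])

|AB| ∈ [31, 34]
|BD| ∈ {12}
|CD| ∈ [31, 34]
|AD| ∈ [19, 46]
|BC| ∈ [19, 46]
|AC| ∈ [0, 80]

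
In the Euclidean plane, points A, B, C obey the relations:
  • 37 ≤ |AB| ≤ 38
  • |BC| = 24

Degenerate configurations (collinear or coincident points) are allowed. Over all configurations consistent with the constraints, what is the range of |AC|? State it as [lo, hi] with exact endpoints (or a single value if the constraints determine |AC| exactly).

|AC| ∈ [13, 62]  (≈ [13.0000, 62.0000])

|AB| ∈ [37, 38]
|BC| ∈ {24}
|AC| ∈ [13, 62]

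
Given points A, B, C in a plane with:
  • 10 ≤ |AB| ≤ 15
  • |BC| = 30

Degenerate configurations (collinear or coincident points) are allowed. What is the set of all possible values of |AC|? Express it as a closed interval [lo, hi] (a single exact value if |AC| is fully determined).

|AC| ∈ [15, 45]  (≈ [15.0000, 45.0000])

|AB| ∈ [10, 15]
|BC| ∈ {30}
|AC| ∈ [15, 45]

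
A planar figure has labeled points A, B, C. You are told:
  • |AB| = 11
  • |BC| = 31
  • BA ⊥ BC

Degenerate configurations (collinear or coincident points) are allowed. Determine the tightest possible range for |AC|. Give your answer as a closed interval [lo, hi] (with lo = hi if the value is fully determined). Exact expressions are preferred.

|AC| = √(1082)  (≈ 32.8938)

|AB| ∈ {11}
|BC| ∈ {31}
|AC| ∈ {√(1082)}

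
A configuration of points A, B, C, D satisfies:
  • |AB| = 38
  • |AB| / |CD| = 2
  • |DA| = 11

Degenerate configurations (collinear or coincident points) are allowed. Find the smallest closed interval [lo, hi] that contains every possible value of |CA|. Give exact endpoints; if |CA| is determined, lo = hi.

|CA| ∈ [8, 30]  (≈ [8.0000, 30.0000])

|AB| ∈ {38}
|AD| ∈ {11}
|CD| ∈ {19}
|BD| ∈ [27, 49]
|AC| ∈ [8, 30]
|BC| ∈ [8, 68]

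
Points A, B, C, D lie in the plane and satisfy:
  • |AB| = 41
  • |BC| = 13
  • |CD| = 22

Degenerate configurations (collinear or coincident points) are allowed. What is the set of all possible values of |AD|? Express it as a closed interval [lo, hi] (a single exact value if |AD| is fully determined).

|AB| ∈ {41}
|BC| ∈ {13}
|CD| ∈ {22}
|AC| ∈ [28, 54]
|BD| ∈ [9, 35]
|AD| ∈ [6, 76]

|AD| ∈ [6, 76]  (≈ [6.0000, 76.0000])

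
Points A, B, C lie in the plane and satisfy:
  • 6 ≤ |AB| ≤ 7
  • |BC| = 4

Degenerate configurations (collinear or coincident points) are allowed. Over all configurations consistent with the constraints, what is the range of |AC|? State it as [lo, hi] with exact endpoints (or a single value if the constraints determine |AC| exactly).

|AB| ∈ [6, 7]
|BC| ∈ {4}
|AC| ∈ [2, 11]

|AC| ∈ [2, 11]  (≈ [2.0000, 11.0000])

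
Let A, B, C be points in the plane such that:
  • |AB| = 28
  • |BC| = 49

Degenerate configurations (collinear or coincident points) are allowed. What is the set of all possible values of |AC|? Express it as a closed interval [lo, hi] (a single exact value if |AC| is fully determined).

|AC| ∈ [21, 77]  (≈ [21.0000, 77.0000])

|AB| ∈ {28}
|BC| ∈ {49}
|AC| ∈ [21, 77]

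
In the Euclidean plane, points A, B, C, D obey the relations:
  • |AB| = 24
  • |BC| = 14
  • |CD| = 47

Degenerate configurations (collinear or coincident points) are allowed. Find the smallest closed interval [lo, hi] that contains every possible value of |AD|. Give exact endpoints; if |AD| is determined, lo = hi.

|AD| ∈ [9, 85]  (≈ [9.0000, 85.0000])

|AB| ∈ {24}
|BC| ∈ {14}
|CD| ∈ {47}
|AC| ∈ [10, 38]
|BD| ∈ [33, 61]
|AD| ∈ [9, 85]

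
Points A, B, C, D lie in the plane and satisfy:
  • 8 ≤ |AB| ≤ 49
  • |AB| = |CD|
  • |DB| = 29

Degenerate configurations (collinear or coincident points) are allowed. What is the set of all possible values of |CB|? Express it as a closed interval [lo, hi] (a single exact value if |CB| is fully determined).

|CB| ∈ [0, 78]  (≈ [0.0000, 78.0000])

|AB| ∈ [8, 49]
|BD| ∈ {29}
|CD| ∈ [8, 49]
|AD| ∈ [0, 78]
|BC| ∈ [0, 78]
|AC| ∈ [0, 127]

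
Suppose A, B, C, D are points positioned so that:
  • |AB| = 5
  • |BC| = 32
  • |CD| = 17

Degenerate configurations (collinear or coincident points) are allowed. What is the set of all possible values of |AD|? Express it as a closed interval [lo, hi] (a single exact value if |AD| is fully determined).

|AD| ∈ [10, 54]  (≈ [10.0000, 54.0000])

|AB| ∈ {5}
|BC| ∈ {32}
|CD| ∈ {17}
|AC| ∈ [27, 37]
|BD| ∈ [15, 49]
|AD| ∈ [10, 54]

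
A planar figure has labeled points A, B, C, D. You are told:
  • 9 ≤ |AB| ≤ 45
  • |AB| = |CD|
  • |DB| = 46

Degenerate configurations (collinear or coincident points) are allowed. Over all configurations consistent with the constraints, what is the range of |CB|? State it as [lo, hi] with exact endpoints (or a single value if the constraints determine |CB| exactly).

|CB| ∈ [1, 91]  (≈ [1.0000, 91.0000])

|AB| ∈ [9, 45]
|BD| ∈ {46}
|CD| ∈ [9, 45]
|AD| ∈ [1, 91]
|BC| ∈ [1, 91]
|AC| ∈ [0, 136]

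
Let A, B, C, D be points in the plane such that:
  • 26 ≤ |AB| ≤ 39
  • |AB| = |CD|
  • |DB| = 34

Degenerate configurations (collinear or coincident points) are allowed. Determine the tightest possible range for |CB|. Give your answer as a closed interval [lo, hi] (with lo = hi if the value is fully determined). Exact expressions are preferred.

|AB| ∈ [26, 39]
|BD| ∈ {34}
|CD| ∈ [26, 39]
|AD| ∈ [0, 73]
|BC| ∈ [0, 73]
|AC| ∈ [0, 112]

|CB| ∈ [0, 73]  (≈ [0.0000, 73.0000])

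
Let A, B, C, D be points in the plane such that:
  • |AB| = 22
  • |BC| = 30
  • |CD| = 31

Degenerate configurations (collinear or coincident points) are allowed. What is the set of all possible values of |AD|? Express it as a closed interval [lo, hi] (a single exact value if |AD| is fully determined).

|AB| ∈ {22}
|BC| ∈ {30}
|CD| ∈ {31}
|AC| ∈ [8, 52]
|BD| ∈ [1, 61]
|AD| ∈ [0, 83]

|AD| ∈ [0, 83]  (≈ [0.0000, 83.0000])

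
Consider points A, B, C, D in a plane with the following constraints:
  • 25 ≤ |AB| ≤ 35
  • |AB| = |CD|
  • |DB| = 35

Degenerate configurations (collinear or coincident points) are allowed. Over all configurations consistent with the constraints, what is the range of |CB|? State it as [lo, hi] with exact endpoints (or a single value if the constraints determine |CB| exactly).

|AB| ∈ [25, 35]
|BD| ∈ {35}
|CD| ∈ [25, 35]
|AD| ∈ [0, 70]
|BC| ∈ [0, 70]
|AC| ∈ [0, 105]

|CB| ∈ [0, 70]  (≈ [0.0000, 70.0000])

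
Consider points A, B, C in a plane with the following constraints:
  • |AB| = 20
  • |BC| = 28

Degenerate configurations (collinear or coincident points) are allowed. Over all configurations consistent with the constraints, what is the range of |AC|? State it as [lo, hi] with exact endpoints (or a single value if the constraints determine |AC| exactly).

|AC| ∈ [8, 48]  (≈ [8.0000, 48.0000])

|AB| ∈ {20}
|BC| ∈ {28}
|AC| ∈ [8, 48]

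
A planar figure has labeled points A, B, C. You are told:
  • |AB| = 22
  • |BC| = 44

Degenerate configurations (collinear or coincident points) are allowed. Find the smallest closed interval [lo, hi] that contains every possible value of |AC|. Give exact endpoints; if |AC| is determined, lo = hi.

|AB| ∈ {22}
|BC| ∈ {44}
|AC| ∈ [22, 66]

|AC| ∈ [22, 66]  (≈ [22.0000, 66.0000])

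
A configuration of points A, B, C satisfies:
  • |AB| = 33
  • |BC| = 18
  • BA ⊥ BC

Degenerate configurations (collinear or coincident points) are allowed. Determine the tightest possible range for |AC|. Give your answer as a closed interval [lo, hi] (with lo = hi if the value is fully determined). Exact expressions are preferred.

|AB| ∈ {33}
|BC| ∈ {18}
|AC| ∈ {3·√(157)}

|AC| = 3·√(157)  (≈ 37.5899)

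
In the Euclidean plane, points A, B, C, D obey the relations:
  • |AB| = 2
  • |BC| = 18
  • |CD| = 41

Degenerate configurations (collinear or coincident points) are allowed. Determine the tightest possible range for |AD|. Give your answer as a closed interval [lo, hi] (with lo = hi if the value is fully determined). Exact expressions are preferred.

|AB| ∈ {2}
|BC| ∈ {18}
|CD| ∈ {41}
|AC| ∈ [16, 20]
|BD| ∈ [23, 59]
|AD| ∈ [21, 61]

|AD| ∈ [21, 61]  (≈ [21.0000, 61.0000])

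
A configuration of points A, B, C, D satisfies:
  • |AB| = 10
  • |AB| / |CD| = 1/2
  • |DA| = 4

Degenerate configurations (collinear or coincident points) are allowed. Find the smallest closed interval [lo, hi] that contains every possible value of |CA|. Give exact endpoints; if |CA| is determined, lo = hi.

|CA| ∈ [16, 24]  (≈ [16.0000, 24.0000])

|AB| ∈ {10}
|AD| ∈ {4}
|CD| ∈ {20}
|BD| ∈ [6, 14]
|AC| ∈ [16, 24]
|BC| ∈ [6, 34]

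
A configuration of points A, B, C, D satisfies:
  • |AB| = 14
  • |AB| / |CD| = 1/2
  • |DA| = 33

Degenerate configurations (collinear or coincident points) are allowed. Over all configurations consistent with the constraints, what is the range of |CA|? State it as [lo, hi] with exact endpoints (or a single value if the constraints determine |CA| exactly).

|CA| ∈ [5, 61]  (≈ [5.0000, 61.0000])

|AB| ∈ {14}
|AD| ∈ {33}
|CD| ∈ {28}
|BD| ∈ [19, 47]
|AC| ∈ [5, 61]
|BC| ∈ [0, 75]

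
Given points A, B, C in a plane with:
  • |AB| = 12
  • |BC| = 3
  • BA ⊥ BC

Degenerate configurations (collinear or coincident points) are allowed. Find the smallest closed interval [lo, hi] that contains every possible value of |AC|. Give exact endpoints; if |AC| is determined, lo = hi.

|AB| ∈ {12}
|BC| ∈ {3}
|AC| ∈ {3·√(17)}

|AC| = 3·√(17)  (≈ 12.3693)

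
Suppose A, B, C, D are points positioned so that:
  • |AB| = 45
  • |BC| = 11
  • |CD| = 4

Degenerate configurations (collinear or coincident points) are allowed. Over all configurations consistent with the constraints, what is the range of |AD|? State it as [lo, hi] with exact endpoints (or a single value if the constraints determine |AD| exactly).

|AD| ∈ [30, 60]  (≈ [30.0000, 60.0000])

|AB| ∈ {45}
|BC| ∈ {11}
|CD| ∈ {4}
|AC| ∈ [34, 56]
|BD| ∈ [7, 15]
|AD| ∈ [30, 60]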